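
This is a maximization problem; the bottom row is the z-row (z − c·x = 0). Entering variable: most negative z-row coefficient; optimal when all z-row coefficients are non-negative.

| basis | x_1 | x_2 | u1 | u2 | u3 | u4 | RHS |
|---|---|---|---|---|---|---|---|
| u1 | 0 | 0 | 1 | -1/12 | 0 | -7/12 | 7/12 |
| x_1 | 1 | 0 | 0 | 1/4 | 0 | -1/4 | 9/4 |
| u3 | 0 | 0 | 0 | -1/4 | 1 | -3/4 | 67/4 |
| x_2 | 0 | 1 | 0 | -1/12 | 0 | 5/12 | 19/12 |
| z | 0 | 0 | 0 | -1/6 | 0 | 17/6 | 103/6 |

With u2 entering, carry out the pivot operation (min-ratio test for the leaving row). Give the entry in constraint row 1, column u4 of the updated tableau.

-2/3

Ratio test on column u2 — row 1: entry -1/12 ≤ 0; row 2: (9/4)/(1/4) = 9; row 3: entry -1/4 ≤ 0; row 4: entry -1/12 ≤ 0. Minimum is 9 at row 2 (x_1 leaves); pivot element 1/4.
Divide row 2 by 1/4; eliminate column u2 from the other rows.
Row 1 update in column u4: -7/12 − (-1/12)·(-1) = -2/3.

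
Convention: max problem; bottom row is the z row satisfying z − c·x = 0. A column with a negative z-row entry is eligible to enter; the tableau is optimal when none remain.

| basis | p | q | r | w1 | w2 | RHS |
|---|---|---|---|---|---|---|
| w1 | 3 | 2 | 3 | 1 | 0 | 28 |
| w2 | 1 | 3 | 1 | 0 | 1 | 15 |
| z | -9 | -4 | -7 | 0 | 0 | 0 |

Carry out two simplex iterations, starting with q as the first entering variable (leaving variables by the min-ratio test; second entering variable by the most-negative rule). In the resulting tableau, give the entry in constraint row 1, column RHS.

54/7

Ratio test on column q — row 1: 28/2 = 14; row 2: 15/3 = 5. Minimum is 5 at row 2 (w2 leaves); pivot element 3.
Divide row 2 by 3; eliminate column q from the other rows.
Second iteration: most negative z-row entry is -23/3 in column p, so p enters.
Ratio test on column p — row 1: 18/(7/3) = 54/7; row 2: 5/(1/3) = 15. Minimum is 54/7 at row 1 (w1 leaves); pivot element 7/3.
Divide row 1 by 7/3; eliminate column p from the other rows.
After both pivots, the entry at constraint row 1, column RHS is 54/7.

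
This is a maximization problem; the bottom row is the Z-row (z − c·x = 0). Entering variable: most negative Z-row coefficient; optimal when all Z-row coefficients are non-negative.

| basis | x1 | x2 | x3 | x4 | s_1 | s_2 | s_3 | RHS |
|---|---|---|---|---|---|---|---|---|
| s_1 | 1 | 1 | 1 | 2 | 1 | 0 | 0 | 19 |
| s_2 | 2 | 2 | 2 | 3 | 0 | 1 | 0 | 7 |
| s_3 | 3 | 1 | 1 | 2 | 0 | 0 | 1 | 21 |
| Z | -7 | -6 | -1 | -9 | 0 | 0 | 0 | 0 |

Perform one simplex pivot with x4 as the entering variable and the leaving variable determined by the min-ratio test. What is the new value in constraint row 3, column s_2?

-2/3

Ratio test on column x4 — row 1: 19/2 = 19/2; row 2: 7/3 = 7/3; row 3: 21/2 = 21/2. Minimum is 7/3 at row 2 (s_2 leaves); pivot element 3.
Divide row 2 by 3; eliminate column x4 from the other rows.
Row 3 update in column s_2: 0 − 2·(1/3) = -2/3.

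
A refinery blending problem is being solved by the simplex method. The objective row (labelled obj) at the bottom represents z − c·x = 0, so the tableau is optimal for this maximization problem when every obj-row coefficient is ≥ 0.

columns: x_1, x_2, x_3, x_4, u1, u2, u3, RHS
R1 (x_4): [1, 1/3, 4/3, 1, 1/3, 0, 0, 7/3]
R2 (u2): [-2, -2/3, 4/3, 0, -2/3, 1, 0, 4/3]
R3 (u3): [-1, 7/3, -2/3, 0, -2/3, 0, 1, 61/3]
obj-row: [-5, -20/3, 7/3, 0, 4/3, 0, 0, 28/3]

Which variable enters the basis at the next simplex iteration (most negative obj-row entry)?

Negative obj-row entries: x_1: -5, x_2: -20/3.
The most negative is -20/3 in column x_2, so x_2 enters.

x_2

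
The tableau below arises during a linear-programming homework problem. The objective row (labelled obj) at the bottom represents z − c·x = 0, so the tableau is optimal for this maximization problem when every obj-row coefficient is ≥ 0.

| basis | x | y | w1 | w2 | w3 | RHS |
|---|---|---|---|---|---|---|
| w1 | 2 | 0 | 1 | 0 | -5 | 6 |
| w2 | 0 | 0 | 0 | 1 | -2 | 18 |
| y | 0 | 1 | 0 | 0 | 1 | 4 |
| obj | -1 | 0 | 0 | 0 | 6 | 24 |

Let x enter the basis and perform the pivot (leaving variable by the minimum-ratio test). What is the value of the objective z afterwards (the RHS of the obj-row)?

Ratio test on column x — row 1: 6/2 = 3; row 2: entry 0 ≤ 0; row 3: entry 0 ≤ 0. Minimum is 3 at row 1 (w1 leaves); pivot element 2.
Pivot on row 1; the obj-row RHS becomes 24 − (-1)·3 = 27.

27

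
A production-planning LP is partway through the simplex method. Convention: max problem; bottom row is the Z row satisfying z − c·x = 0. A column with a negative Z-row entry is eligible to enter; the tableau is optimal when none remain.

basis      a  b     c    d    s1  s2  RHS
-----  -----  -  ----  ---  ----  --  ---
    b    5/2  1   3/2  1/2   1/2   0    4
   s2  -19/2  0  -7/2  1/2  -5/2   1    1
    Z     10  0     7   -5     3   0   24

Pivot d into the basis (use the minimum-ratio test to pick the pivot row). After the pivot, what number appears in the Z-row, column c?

-28

Ratio test on column d — row 1: 4/(1/2) = 8; row 2: 1/(1/2) = 2. Minimum is 2 at row 2 (s2 leaves); pivot element 1/2.
Divide row 2 by 1/2; eliminate column d from the other rows.
Z-row update in column c: 7 − (-5)·(-7) = -28.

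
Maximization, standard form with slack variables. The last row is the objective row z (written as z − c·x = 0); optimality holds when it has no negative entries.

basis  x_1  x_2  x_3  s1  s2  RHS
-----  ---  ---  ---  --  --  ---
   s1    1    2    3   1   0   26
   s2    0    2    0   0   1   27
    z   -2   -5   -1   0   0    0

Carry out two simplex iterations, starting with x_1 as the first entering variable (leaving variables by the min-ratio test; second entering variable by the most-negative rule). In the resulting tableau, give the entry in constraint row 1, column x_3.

3/2

Ratio test on column x_1 — row 1: 26/1 = 26; row 2: entry 0 ≤ 0. Minimum is 26 at row 1 (s1 leaves); pivot element 1.
Divide row 1 by 1; eliminate column x_1 from the other rows.
Second iteration: most negative z-row entry is -1 in column x_2, so x_2 enters.
Ratio test on column x_2 — row 1: 26/2 = 13; row 2: 27/2 = 27/2. Minimum is 13 at row 1 (x_1 leaves); pivot element 2.
Divide row 1 by 2; eliminate column x_2 from the other rows.
After both pivots, the entry at constraint row 1, column x_3 is 3/2.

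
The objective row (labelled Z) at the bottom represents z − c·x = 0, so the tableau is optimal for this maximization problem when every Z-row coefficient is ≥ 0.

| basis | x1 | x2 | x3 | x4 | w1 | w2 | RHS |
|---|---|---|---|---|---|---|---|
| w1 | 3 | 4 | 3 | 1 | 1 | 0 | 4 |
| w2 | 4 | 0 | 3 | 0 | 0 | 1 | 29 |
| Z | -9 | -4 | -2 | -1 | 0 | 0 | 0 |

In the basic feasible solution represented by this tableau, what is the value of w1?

4

w1 is basic (row 1); its value is the RHS of that row, 4.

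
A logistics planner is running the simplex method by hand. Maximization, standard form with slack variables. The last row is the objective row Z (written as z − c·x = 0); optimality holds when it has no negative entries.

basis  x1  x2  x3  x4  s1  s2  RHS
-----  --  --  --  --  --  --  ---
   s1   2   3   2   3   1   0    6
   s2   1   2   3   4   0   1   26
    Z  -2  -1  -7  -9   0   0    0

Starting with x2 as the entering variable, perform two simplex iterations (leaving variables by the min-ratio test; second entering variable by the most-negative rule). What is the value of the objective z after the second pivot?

Ratio test on column x2 — row 1: 6/3 = 2; row 2: 26/2 = 13. Minimum is 2 at row 1 (s1 leaves); pivot element 3.
Pivot on row 1; the Z-row RHS becomes 0 − (-1)·2 = 2.
Next entering variable (most negative Z-row entry -8): x4.
Ratio test on column x4 — row 1: 2/1 = 2; row 2: 22/2 = 11. Minimum is 2 at row 1 (x2 leaves); pivot element 1.
After the second pivot the Z-row RHS is 2 − (-8)·2 = 18.

18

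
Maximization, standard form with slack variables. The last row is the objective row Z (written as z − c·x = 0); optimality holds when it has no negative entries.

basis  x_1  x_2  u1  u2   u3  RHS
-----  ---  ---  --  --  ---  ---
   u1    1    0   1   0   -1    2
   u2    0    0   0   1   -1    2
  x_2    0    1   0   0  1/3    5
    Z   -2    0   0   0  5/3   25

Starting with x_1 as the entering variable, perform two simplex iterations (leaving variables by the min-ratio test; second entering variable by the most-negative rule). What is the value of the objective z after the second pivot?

Ratio test on column x_1 — row 1: 2/1 = 2; row 2: entry 0 ≤ 0; row 3: entry 0 ≤ 0. Minimum is 2 at row 1 (u1 leaves); pivot element 1.
Pivot on row 1; the Z-row RHS becomes 25 − (-2)·2 = 29.
Next entering variable (most negative Z-row entry -1/3): u3.
Ratio test on column u3 — row 1: entry -1 ≤ 0; row 2: entry -1 ≤ 0; row 3: 5/(1/3) = 15. Minimum is 15 at row 3 (x_2 leaves); pivot element 1/3.
After the second pivot the Z-row RHS is 29 − (-1/3)·15 = 34.

34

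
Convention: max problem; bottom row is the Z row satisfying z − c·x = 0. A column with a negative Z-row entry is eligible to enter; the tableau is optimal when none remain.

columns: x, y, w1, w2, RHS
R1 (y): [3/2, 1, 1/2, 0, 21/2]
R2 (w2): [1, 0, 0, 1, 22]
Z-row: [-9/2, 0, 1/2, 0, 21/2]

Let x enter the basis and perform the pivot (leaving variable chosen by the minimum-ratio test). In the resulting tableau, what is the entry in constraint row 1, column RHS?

7

Ratio test on column x — row 1: (21/2)/(3/2) = 7; row 2: 22/1 = 22. Minimum is 7 at row 1 (y leaves); pivot element 3/2.
Divide row 1 by 3/2; eliminate column x from the other rows.
In the new row 1, the RHS entry is the old entry divided by the pivot: (21/2)/(3/2) = 7.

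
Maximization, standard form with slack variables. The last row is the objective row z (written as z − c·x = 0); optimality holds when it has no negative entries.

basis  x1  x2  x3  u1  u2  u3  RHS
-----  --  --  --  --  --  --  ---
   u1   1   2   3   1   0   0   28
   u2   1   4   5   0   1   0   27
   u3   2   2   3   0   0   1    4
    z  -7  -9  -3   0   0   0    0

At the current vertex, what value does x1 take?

x1 is not in the basis, so in the current basic feasible solution x1 = 0.

0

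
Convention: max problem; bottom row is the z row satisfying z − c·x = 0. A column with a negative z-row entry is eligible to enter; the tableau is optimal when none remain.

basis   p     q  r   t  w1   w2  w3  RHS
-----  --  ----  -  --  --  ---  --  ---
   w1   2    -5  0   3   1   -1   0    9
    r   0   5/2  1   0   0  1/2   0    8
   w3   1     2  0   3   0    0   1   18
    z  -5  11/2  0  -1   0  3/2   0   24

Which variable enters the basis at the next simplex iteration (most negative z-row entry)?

p

Negative z-row entries: p: -5, t: -1.
The most negative is -5 in column p, so p enters.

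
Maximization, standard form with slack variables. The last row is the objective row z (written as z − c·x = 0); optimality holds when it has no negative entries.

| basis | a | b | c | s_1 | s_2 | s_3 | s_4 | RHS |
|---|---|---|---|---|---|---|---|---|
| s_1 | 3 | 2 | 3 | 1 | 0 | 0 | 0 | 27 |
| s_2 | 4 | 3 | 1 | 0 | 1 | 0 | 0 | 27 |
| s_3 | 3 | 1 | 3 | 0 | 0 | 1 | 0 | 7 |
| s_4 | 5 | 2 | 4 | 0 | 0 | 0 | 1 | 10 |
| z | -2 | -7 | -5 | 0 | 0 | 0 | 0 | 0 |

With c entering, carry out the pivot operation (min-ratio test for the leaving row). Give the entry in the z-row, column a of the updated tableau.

Ratio test on column c — row 1: 27/3 = 9; row 2: 27/1 = 27; row 3: 7/3 = 7/3; row 4: 10/4 = 5/2. Minimum is 7/3 at row 3 (s_3 leaves); pivot element 3.
Divide row 3 by 3; eliminate column c from the other rows.
z-row update in column a: -2 − (-5)·1 = 3.

3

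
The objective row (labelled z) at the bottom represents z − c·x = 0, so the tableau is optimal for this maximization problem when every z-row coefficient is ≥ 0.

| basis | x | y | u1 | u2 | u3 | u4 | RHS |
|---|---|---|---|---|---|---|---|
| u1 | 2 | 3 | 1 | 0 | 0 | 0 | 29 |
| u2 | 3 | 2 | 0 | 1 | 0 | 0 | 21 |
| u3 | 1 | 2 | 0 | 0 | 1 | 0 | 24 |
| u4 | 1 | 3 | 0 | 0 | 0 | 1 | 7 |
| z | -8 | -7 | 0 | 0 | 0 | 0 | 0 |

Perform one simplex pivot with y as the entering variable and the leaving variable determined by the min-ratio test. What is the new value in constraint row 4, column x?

1/3

Ratio test on column y — row 1: 29/3 = 29/3; row 2: 21/2 = 21/2; row 3: 24/2 = 12; row 4: 7/3 = 7/3. Minimum is 7/3 at row 4 (u4 leaves); pivot element 3.
Divide row 4 by 3; eliminate column y from the other rows.
In the new row 4, the x entry is the old entry divided by the pivot: 1/3 = 1/3.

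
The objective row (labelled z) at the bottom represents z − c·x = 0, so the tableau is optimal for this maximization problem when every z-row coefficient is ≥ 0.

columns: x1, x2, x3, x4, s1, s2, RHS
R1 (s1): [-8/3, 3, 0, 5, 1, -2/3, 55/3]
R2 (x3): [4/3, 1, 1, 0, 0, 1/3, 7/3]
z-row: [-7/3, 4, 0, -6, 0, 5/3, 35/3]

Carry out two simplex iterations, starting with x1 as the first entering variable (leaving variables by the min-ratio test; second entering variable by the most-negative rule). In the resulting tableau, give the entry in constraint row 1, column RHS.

Ratio test on column x1 — row 1: entry -8/3 ≤ 0; row 2: (7/3)/(4/3) = 7/4. Minimum is 7/4 at row 2 (x3 leaves); pivot element 4/3.
Divide row 2 by 4/3; eliminate column x1 from the other rows.
Second iteration: most negative z-row entry is -6 in column x4, so x4 enters.
Ratio test on column x4 — row 1: 23/5 = 23/5; row 2: entry 0 ≤ 0. Minimum is 23/5 at row 1 (s1 leaves); pivot element 5.
Divide row 1 by 5; eliminate column x4 from the other rows.
After both pivots, the entry at constraint row 1, column RHS is 23/5.

23/5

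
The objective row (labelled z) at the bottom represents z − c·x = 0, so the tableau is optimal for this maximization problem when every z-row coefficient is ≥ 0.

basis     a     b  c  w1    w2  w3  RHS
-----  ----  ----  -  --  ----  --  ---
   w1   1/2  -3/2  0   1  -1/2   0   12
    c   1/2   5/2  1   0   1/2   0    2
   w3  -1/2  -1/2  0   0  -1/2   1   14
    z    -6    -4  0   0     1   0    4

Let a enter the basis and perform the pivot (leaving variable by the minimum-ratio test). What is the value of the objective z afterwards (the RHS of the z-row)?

28

Ratio test on column a — row 1: 12/(1/2) = 24; row 2: 2/(1/2) = 4; row 3: entry -1/2 ≤ 0. Minimum is 4 at row 2 (c leaves); pivot element 1/2.
Pivot on row 2; the z-row RHS becomes 4 − (-6)·4 = 28.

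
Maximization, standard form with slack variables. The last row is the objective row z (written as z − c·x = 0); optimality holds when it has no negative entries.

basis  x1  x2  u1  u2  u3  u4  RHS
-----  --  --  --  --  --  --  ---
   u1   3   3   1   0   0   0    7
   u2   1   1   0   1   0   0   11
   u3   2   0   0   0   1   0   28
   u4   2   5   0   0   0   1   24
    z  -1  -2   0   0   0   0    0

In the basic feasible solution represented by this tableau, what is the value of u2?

u2 is basic (row 2); its value is the RHS of that row, 11.

11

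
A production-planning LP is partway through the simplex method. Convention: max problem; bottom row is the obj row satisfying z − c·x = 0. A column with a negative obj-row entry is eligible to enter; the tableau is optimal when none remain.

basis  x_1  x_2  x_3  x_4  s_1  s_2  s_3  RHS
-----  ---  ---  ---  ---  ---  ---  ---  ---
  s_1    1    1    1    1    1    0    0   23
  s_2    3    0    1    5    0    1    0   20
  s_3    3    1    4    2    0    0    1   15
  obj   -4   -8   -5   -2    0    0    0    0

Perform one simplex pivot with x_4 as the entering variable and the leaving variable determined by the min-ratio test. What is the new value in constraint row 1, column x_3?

Ratio test on column x_4 — row 1: 23/1 = 23; row 2: 20/5 = 4; row 3: 15/2 = 15/2. Minimum is 4 at row 2 (s_2 leaves); pivot element 5.
Divide row 2 by 5; eliminate column x_4 from the other rows.
Row 1 update in column x_3: 1 − 1·(1/5) = 4/5.

4/5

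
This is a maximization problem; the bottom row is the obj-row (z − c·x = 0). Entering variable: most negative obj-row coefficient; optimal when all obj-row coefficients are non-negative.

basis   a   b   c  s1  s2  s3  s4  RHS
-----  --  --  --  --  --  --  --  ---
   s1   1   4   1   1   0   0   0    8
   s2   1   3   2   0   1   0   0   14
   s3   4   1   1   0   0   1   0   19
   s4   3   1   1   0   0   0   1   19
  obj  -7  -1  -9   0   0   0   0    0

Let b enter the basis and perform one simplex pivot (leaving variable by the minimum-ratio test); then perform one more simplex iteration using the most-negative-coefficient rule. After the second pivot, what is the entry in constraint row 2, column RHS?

32/5

Ratio test on column b — row 1: 8/4 = 2; row 2: 14/3 = 14/3; row 3: 19/1 = 19; row 4: 19/1 = 19. Minimum is 2 at row 1 (s1 leaves); pivot element 4.
Divide row 1 by 4; eliminate column b from the other rows.
Second iteration: most negative obj-row entry is -35/4 in column c, so c enters.
Ratio test on column c — row 1: 2/(1/4) = 8; row 2: 8/(5/4) = 32/5; row 3: 17/(3/4) = 68/3; row 4: 17/(3/4) = 68/3. Minimum is 32/5 at row 2 (s2 leaves); pivot element 5/4.
Divide row 2 by 5/4; eliminate column c from the other rows.
After both pivots, the entry at constraint row 2, column RHS is 32/5.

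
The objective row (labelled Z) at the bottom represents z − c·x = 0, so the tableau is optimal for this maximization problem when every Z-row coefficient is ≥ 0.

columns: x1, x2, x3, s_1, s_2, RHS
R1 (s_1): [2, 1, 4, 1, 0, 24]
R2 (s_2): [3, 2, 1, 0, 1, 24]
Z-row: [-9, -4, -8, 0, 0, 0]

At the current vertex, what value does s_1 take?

24

s_1 is basic (row 1); its value is the RHS of that row, 24.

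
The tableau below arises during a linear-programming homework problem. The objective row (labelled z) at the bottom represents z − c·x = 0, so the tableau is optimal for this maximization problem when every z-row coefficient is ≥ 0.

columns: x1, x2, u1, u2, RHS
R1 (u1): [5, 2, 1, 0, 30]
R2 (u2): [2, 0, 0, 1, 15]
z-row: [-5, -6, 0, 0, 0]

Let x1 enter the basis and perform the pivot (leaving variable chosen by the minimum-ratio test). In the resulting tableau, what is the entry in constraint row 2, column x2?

-4/5

Ratio test on column x1 — row 1: 30/5 = 6; row 2: 15/2 = 15/2. Minimum is 6 at row 1 (u1 leaves); pivot element 5.
Divide row 1 by 5; eliminate column x1 from the other rows.
Row 2 update in column x2: 0 − 2·(2/5) = -4/5.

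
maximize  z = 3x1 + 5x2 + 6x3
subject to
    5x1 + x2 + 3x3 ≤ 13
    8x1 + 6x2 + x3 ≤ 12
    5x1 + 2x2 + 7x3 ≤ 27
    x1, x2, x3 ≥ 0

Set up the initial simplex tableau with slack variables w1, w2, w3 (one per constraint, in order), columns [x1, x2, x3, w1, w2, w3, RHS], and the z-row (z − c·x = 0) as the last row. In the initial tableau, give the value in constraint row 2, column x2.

6

Constraint 2 has coefficient 6 on x2.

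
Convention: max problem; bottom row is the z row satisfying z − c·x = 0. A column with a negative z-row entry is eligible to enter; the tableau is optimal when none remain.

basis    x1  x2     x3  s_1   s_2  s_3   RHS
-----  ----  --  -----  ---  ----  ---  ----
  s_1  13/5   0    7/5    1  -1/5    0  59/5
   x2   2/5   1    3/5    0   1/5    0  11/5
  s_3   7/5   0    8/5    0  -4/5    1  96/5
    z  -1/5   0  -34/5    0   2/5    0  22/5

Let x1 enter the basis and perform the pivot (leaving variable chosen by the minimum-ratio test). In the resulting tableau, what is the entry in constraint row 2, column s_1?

Ratio test on column x1 — row 1: (59/5)/(13/5) = 59/13; row 2: (11/5)/(2/5) = 11/2; row 3: (96/5)/(7/5) = 96/7. Minimum is 59/13 at row 1 (s_1 leaves); pivot element 13/5.
Divide row 1 by 13/5; eliminate column x1 from the other rows.
Row 2 update in column s_1: 0 − (2/5)·(5/13) = -2/13.

-2/13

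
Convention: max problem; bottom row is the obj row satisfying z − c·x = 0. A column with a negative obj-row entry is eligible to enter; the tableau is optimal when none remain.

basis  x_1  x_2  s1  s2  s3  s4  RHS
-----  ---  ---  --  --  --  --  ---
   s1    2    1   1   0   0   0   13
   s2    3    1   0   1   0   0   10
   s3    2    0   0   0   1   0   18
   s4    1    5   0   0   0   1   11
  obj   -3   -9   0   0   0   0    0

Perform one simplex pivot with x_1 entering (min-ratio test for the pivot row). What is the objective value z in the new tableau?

10

Ratio test on column x_1 — row 1: 13/2 = 13/2; row 2: 10/3 = 10/3; row 3: 18/2 = 9; row 4: 11/1 = 11. Minimum is 10/3 at row 2 (s2 leaves); pivot element 3.
Pivot on row 2; the obj-row RHS becomes 0 − (-3)·(10/3) = 10.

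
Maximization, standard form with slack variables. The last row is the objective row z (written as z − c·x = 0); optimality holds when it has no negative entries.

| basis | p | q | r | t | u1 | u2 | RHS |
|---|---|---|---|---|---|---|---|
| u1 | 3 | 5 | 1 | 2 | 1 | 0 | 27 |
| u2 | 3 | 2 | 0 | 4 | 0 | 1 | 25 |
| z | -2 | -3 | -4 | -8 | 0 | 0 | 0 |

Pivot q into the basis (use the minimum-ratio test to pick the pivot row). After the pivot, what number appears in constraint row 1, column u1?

Ratio test on column q — row 1: 27/5 = 27/5; row 2: 25/2 = 25/2. Minimum is 27/5 at row 1 (u1 leaves); pivot element 5.
Divide row 1 by 5; eliminate column q from the other rows.
In the new row 1, the u1 entry is the old entry divided by the pivot: 1/5 = 1/5.

1/5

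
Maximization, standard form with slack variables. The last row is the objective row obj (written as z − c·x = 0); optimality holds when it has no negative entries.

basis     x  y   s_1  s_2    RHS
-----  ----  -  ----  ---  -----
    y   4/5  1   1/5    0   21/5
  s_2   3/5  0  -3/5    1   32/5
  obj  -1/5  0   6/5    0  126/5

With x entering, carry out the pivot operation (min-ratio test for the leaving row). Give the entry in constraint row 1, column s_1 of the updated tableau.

1/4

Ratio test on column x — row 1: (21/5)/(4/5) = 21/4; row 2: (32/5)/(3/5) = 32/3. Minimum is 21/4 at row 1 (y leaves); pivot element 4/5.
Divide row 1 by 4/5; eliminate column x from the other rows.
In the new row 1, the s_1 entry is the old entry divided by the pivot: (1/5)/(4/5) = 1/4.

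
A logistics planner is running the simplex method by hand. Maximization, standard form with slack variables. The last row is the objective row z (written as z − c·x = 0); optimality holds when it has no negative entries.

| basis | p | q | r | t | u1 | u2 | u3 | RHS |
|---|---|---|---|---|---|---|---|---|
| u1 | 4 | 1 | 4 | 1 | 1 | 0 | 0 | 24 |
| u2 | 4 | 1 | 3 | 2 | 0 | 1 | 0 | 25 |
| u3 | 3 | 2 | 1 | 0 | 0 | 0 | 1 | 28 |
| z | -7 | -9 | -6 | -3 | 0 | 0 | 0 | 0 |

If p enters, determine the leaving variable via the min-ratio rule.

u1

Column p entries and ratios — u1: 24/4 = 6; u2: 25/4 = 25/4; u3: 28/3 = 28/3.
Smallest ratio is 6 in the row of u1, so u1 leaves.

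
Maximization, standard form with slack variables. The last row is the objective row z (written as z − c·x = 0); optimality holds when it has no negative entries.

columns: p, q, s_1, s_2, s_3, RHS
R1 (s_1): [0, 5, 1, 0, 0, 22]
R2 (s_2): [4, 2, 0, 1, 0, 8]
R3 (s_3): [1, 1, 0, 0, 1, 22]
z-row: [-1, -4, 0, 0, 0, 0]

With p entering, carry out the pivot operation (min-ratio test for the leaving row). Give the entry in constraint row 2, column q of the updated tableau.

1/2

Ratio test on column p — row 1: entry 0 ≤ 0; row 2: 8/4 = 2; row 3: 22/1 = 22. Minimum is 2 at row 2 (s_2 leaves); pivot element 4.
Divide row 2 by 4; eliminate column p from the other rows.
In the new row 2, the q entry is the old entry divided by the pivot: 2/4 = 1/2.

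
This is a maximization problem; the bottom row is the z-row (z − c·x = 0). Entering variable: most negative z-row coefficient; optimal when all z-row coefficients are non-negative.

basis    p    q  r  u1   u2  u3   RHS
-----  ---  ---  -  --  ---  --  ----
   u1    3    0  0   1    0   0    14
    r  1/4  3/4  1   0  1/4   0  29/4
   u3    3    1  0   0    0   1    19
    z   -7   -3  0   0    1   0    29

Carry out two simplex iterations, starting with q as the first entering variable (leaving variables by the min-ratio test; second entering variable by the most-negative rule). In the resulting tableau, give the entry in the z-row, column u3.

9/4

Ratio test on column q — row 1: entry 0 ≤ 0; row 2: (29/4)/(3/4) = 29/3; row 3: 19/1 = 19. Minimum is 29/3 at row 2 (r leaves); pivot element 3/4.
Divide row 2 by 3/4; eliminate column q from the other rows.
Second iteration: most negative z-row entry is -6 in column p, so p enters.
Ratio test on column p — row 1: 14/3 = 14/3; row 2: (29/3)/(1/3) = 29; row 3: (28/3)/(8/3) = 7/2. Minimum is 7/2 at row 3 (u3 leaves); pivot element 8/3.
Divide row 3 by 8/3; eliminate column p from the other rows.
After both pivots, the entry at the z-row, column u3 is 9/4.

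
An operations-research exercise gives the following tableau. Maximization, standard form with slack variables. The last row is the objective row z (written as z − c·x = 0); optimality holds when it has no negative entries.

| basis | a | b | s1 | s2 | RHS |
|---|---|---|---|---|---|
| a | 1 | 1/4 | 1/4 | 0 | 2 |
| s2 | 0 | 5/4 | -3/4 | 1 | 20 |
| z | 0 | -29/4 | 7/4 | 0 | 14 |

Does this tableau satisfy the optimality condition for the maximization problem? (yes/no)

The z-row has a negative entry -29/4 in column b, so it is not optimal.

no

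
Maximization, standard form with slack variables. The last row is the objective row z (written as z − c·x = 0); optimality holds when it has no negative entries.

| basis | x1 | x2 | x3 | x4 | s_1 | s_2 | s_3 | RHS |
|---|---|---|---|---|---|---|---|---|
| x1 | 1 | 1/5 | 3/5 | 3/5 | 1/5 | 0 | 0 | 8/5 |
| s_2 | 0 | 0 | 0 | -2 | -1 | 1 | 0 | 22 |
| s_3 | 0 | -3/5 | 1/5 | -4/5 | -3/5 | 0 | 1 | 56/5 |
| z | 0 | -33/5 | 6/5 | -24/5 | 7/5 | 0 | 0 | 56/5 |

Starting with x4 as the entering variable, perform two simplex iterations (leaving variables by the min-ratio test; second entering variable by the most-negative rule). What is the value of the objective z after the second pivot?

64

Ratio test on column x4 — row 1: (8/5)/(3/5) = 8/3; row 2: entry -2 ≤ 0; row 3: entry -4/5 ≤ 0. Minimum is 8/3 at row 1 (x1 leaves); pivot element 3/5.
Pivot on row 1; the z-row RHS becomes 56/5 − (-24/5)·(8/3) = 24.
Next entering variable (most negative z-row entry -5): x2.
Ratio test on column x2 — row 1: (8/3)/(1/3) = 8; row 2: (82/3)/(2/3) = 41; row 3: entry -1/3 ≤ 0. Minimum is 8 at row 1 (x4 leaves); pivot element 1/3.
After the second pivot the z-row RHS is 24 − (-5)·8 = 64.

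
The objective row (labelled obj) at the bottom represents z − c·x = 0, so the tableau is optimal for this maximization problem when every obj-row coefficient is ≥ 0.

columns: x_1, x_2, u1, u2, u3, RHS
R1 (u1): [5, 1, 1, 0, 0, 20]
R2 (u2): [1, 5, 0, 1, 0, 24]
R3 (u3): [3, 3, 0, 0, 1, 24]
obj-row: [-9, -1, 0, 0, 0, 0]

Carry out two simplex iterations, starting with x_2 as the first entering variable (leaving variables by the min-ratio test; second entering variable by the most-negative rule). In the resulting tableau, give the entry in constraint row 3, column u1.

-1/2

Ratio test on column x_2 — row 1: 20/1 = 20; row 2: 24/5 = 24/5; row 3: 24/3 = 8. Minimum is 24/5 at row 2 (u2 leaves); pivot element 5.
Divide row 2 by 5; eliminate column x_2 from the other rows.
Second iteration: most negative obj-row entry is -44/5 in column x_1, so x_1 enters.
Ratio test on column x_1 — row 1: (76/5)/(24/5) = 19/6; row 2: (24/5)/(1/5) = 24; row 3: (48/5)/(12/5) = 4. Minimum is 19/6 at row 1 (u1 leaves); pivot element 24/5.
Divide row 1 by 24/5; eliminate column x_1 from the other rows.
After both pivots, the entry at constraint row 3, column u1 is -1/2.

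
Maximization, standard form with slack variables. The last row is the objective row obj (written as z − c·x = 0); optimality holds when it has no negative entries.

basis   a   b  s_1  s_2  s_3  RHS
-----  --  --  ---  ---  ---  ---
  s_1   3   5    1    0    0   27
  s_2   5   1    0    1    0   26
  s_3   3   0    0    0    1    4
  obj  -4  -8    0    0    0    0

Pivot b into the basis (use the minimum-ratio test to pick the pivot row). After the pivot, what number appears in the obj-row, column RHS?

Ratio test on column b — row 1: 27/5 = 27/5; row 2: 26/1 = 26; row 3: entry 0 ≤ 0. Minimum is 27/5 at row 1 (s_1 leaves); pivot element 5.
Divide row 1 by 5; eliminate column b from the other rows.
obj-row update in column RHS: 0 − (-8)·(27/5) = 216/5.

216/5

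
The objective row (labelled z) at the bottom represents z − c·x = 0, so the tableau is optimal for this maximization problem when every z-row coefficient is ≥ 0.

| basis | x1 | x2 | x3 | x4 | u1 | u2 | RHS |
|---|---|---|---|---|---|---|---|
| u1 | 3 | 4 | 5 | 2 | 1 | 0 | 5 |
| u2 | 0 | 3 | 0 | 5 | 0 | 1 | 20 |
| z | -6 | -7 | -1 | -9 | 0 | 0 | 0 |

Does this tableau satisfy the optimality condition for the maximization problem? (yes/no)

no

The z-row has a negative entry -9 in column x4, so it is not optimal.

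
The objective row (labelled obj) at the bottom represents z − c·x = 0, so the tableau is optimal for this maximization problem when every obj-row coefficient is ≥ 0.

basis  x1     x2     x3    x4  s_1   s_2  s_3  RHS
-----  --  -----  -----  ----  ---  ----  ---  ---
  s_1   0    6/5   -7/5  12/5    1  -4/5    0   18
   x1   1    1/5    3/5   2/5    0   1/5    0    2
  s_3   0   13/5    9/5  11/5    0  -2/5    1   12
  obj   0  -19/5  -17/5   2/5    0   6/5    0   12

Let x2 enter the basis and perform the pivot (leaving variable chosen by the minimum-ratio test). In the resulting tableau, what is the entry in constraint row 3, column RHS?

60/13

Ratio test on column x2 — row 1: 18/(6/5) = 15; row 2: 2/(1/5) = 10; row 3: 12/(13/5) = 60/13. Minimum is 60/13 at row 3 (s_3 leaves); pivot element 13/5.
Divide row 3 by 13/5; eliminate column x2 from the other rows.
In the new row 3, the RHS entry is the old entry divided by the pivot: 12/(13/5) = 60/13.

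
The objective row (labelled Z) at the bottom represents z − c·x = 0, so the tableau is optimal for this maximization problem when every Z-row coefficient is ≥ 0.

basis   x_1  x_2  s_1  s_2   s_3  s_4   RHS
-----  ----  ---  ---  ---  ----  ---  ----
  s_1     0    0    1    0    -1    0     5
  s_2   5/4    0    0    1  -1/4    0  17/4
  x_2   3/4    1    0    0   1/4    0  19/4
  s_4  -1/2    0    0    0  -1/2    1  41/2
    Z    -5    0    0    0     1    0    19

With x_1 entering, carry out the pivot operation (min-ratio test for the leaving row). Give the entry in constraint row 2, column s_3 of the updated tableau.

-1/5

Ratio test on column x_1 — row 1: entry 0 ≤ 0; row 2: (17/4)/(5/4) = 17/5; row 3: (19/4)/(3/4) = 19/3; row 4: entry -1/2 ≤ 0. Minimum is 17/5 at row 2 (s_2 leaves); pivot element 5/4.
Divide row 2 by 5/4; eliminate column x_1 from the other rows.
In the new row 2, the s_3 entry is the old entry divided by the pivot: (-1/4)/(5/4) = -1/5.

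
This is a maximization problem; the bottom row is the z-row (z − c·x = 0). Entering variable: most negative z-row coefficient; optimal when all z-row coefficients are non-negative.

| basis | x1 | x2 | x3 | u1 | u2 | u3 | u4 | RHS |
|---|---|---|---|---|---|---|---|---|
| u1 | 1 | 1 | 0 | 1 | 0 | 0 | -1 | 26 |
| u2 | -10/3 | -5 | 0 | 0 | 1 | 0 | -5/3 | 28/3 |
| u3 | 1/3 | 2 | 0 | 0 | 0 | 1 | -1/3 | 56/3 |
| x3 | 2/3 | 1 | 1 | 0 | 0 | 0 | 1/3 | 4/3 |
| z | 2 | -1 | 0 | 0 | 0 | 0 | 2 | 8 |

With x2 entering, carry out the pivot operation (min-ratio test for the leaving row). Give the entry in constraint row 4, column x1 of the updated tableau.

2/3

Ratio test on column x2 — row 1: 26/1 = 26; row 2: entry -5 ≤ 0; row 3: (56/3)/2 = 28/3; row 4: (4/3)/1 = 4/3. Minimum is 4/3 at row 4 (x3 leaves); pivot element 1.
Divide row 4 by 1; eliminate column x2 from the other rows.
In the new row 4, the x1 entry is the old entry divided by the pivot: (2/3)/1 = 2/3.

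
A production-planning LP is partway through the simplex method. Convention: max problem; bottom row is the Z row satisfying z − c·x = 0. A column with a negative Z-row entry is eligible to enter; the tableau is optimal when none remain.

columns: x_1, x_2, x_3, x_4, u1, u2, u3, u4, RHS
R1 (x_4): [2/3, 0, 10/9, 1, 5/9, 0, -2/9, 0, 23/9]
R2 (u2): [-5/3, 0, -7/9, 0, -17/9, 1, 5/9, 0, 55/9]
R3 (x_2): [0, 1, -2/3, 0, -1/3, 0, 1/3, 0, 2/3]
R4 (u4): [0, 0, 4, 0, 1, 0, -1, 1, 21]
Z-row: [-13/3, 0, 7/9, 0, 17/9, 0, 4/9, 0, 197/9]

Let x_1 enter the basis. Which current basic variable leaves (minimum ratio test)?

x_4

Column x_1 entries and ratios — x_4: (23/9)/(2/3) = 23/6; u2: -5/3 ≤ 0, skip; x_2: 0 ≤ 0, skip; u4: 0 ≤ 0, skip.
Smallest ratio is 23/6 in the row of x_4, so x_4 leaves.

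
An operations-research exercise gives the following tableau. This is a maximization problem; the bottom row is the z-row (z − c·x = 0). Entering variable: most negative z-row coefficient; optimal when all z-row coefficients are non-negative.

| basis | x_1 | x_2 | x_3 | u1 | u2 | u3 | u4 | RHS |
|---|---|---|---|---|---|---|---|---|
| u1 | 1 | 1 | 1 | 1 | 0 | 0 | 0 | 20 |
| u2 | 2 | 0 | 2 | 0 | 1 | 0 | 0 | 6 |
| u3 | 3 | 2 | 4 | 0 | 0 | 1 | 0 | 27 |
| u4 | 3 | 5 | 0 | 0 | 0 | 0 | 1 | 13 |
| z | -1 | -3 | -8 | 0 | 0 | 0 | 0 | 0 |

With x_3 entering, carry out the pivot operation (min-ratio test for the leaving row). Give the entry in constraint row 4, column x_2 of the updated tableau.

5

Ratio test on column x_3 — row 1: 20/1 = 20; row 2: 6/2 = 3; row 3: 27/4 = 27/4; row 4: entry 0 ≤ 0. Minimum is 3 at row 2 (u2 leaves); pivot element 2.
Divide row 2 by 2; eliminate column x_3 from the other rows.
Row 4 update in column x_2: 5 − 0·0 = 5.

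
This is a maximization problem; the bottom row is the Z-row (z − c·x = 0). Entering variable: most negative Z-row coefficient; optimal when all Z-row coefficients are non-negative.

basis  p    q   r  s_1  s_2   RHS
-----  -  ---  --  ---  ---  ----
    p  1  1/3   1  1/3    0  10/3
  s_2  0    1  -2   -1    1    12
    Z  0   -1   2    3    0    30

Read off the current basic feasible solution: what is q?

q is not in the basis, so in the current basic feasible solution q = 0.

0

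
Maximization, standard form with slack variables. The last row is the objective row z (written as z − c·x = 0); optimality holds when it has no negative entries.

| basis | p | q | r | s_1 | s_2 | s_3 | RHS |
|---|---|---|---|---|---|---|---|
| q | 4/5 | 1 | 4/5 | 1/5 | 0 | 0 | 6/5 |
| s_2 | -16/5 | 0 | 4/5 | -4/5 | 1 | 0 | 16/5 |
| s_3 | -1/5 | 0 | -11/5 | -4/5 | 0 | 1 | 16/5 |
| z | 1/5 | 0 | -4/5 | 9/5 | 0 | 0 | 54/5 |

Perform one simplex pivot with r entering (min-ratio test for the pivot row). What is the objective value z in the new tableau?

Ratio test on column r — row 1: (6/5)/(4/5) = 3/2; row 2: (16/5)/(4/5) = 4; row 3: entry -11/5 ≤ 0. Minimum is 3/2 at row 1 (q leaves); pivot element 4/5.
Pivot on row 1; the z-row RHS becomes 54/5 − (-4/5)·(3/2) = 12.

12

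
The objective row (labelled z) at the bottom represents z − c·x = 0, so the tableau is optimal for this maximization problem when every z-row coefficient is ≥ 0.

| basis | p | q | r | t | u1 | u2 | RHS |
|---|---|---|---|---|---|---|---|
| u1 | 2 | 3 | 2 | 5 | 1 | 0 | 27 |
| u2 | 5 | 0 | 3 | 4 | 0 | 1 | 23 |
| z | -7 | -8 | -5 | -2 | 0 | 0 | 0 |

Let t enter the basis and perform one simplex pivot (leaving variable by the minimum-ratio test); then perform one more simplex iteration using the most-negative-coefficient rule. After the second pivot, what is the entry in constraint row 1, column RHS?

9

Ratio test on column t — row 1: 27/5 = 27/5; row 2: 23/4 = 23/4. Minimum is 27/5 at row 1 (u1 leaves); pivot element 5.
Divide row 1 by 5; eliminate column t from the other rows.
Second iteration: most negative z-row entry is -34/5 in column q, so q enters.
Ratio test on column q — row 1: (27/5)/(3/5) = 9; row 2: entry -12/5 ≤ 0. Minimum is 9 at row 1 (t leaves); pivot element 3/5.
Divide row 1 by 3/5; eliminate column q from the other rows.
After both pivots, the entry at constraint row 1, column RHS is 9.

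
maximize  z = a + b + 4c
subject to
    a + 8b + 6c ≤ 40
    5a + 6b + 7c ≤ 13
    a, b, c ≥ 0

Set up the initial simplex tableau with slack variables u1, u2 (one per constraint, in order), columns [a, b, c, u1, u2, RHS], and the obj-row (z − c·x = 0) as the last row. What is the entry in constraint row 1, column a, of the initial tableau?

Constraint 1 has coefficient 1 on a.

1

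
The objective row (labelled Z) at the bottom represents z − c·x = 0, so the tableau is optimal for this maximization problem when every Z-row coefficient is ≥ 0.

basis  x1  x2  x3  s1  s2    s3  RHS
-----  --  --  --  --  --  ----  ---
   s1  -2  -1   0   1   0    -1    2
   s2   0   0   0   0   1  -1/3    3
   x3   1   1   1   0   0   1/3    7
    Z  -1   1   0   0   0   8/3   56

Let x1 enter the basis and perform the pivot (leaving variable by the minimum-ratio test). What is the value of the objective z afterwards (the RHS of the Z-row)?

63

Ratio test on column x1 — row 1: entry -2 ≤ 0; row 2: entry 0 ≤ 0; row 3: 7/1 = 7. Minimum is 7 at row 3 (x3 leaves); pivot element 1.
Pivot on row 3; the Z-row RHS becomes 56 − (-1)·7 = 63.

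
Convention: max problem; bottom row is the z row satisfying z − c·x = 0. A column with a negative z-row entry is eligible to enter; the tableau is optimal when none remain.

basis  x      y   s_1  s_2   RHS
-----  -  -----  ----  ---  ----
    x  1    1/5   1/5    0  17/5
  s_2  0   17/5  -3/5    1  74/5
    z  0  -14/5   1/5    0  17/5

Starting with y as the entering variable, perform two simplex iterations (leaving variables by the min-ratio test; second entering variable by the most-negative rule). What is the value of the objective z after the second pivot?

75/4

Ratio test on column y — row 1: (17/5)/(1/5) = 17; row 2: (74/5)/(17/5) = 74/17. Minimum is 74/17 at row 2 (s_2 leaves); pivot element 17/5.
Pivot on row 2; the z-row RHS becomes 17/5 − (-14/5)·(74/17) = 265/17.
Next entering variable (most negative z-row entry -5/17): s_1.
Ratio test on column s_1 — row 1: (43/17)/(4/17) = 43/4; row 2: entry -3/17 ≤ 0. Minimum is 43/4 at row 1 (x leaves); pivot element 4/17.
After the second pivot the z-row RHS is 265/17 − (-5/17)·(43/4) = 75/4.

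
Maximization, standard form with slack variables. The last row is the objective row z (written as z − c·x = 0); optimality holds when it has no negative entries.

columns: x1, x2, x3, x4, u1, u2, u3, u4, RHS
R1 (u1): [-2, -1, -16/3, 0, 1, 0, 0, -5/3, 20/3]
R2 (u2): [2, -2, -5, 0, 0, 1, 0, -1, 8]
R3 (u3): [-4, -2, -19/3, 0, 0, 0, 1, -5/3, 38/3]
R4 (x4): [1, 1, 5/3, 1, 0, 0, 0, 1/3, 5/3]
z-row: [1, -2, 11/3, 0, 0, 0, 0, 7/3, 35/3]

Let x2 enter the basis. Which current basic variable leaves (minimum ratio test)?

x4

Column x2 entries and ratios — u1: -1 ≤ 0, skip; u2: -2 ≤ 0, skip; u3: -2 ≤ 0, skip; x4: (5/3)/1 = 5/3.
Smallest ratio is 5/3 in the row of x4, so x4 leaves.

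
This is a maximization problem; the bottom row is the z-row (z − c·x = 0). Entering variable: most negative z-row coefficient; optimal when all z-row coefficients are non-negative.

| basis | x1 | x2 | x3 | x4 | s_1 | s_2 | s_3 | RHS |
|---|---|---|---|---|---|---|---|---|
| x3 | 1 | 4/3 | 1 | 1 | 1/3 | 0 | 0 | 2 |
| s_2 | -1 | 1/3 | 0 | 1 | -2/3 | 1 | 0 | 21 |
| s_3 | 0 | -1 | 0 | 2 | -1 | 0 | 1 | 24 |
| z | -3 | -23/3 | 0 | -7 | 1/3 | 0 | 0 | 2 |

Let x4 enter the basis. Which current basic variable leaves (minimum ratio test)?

Column x4 entries and ratios — x3: 2/1 = 2; s_2: 21/1 = 21; s_3: 24/2 = 12.
Smallest ratio is 2 in the row of x3, so x3 leaves.

x3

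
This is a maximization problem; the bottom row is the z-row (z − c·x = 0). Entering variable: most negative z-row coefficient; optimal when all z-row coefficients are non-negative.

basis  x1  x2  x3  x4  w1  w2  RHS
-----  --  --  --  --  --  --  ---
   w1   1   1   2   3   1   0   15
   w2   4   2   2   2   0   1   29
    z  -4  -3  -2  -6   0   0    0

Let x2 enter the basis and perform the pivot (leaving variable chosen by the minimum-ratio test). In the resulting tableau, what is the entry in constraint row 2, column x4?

Ratio test on column x2 — row 1: 15/1 = 15; row 2: 29/2 = 29/2. Minimum is 29/2 at row 2 (w2 leaves); pivot element 2.
Divide row 2 by 2; eliminate column x2 from the other rows.
In the new row 2, the x4 entry is the old entry divided by the pivot: 2/2 = 1.

1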